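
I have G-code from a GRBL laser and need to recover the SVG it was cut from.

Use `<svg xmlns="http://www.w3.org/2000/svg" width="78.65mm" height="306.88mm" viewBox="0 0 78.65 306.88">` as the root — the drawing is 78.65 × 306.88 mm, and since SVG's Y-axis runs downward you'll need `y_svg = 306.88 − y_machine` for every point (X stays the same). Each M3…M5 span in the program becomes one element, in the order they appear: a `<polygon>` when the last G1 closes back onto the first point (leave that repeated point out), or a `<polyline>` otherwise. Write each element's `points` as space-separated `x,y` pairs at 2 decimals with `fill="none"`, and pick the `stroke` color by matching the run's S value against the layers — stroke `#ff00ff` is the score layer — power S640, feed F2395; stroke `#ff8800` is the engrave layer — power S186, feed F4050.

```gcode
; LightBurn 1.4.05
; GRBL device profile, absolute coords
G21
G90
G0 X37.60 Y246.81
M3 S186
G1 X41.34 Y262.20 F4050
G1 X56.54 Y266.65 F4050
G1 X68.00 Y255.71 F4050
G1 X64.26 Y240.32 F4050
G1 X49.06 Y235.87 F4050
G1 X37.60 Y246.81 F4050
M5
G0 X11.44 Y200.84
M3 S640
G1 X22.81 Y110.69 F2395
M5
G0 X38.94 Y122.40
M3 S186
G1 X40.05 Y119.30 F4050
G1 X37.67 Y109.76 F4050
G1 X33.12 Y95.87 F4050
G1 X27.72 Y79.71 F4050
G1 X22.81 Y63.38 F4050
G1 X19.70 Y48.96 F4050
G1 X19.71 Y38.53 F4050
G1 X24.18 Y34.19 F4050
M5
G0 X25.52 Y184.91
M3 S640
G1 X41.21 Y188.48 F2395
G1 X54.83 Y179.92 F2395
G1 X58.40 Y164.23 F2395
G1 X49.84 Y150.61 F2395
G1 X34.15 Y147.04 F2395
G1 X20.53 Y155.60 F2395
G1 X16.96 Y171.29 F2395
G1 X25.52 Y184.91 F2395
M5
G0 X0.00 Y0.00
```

<svg xmlns="http://www.w3.org/2000/svg" width="78.65mm" height="306.88mm" viewBox="0 0 78.65 306.88">
  <polygon points="37.60,60.07 41.34,44.68 56.54,40.23 68.00,51.17 64.26,66.56 49.06,71.01" fill="none" stroke="#ff8800"/>
  <polyline points="11.44,106.04 22.81,196.19" fill="none" stroke="#ff00ff"/>
  <polyline points="38.94,184.48 40.05,187.58 37.67,197.12 33.12,211.01 27.72,227.17 22.81,243.50 19.70,257.92 19.71,268.35 24.18,272.69" fill="none" stroke="#ff8800"/>
  <polygon points="25.52,121.97 41.21,118.40 54.83,126.96 58.40,142.65 49.84,156.27 34.15,159.84 20.53,151.28 16.96,135.59" fill="none" stroke="#ff00ff"/>
</svg>

Each laser-on run becomes one SVG element. Flip Y back into SVG space with y_svg = 306.88 − y_machine.

Run 1: power S186 maps to stroke `#ff8800` (engrave). The run returns to its start, so emit a `<polygon>` with points (Y-flipped): 37.60,60.07 41.34,44.68 56.54,40.23 68.00,51.17 64.26,66.56 49.06,71.01.

Run 2: S640 ⇒ score layer `#ff00ff`. The run is open, so emit a `<polyline>` with points (Y-flipped): 11.44,106.04 22.81,196.19.

Run 3: the run's S186 means `#ff8800` (engrave). The run is open, so emit a `<polyline>` with points (Y-flipped): 38.94,184.48 40.05,187.58 37.67,197.12 33.12,211.01 27.72,227.17 22.81,243.50 19.70,257.92 19.71,268.35 24.18,272.69.

Run 4: the run's S640 means `#ff00ff` (score). The run returns to its start, so emit a `<polygon>` with points (Y-flipped): 25.52,121.97 41.21,118.40 54.83,126.96 58.40,142.65 49.84,156.27 34.15,159.84 20.53,151.28 16.96,135.59.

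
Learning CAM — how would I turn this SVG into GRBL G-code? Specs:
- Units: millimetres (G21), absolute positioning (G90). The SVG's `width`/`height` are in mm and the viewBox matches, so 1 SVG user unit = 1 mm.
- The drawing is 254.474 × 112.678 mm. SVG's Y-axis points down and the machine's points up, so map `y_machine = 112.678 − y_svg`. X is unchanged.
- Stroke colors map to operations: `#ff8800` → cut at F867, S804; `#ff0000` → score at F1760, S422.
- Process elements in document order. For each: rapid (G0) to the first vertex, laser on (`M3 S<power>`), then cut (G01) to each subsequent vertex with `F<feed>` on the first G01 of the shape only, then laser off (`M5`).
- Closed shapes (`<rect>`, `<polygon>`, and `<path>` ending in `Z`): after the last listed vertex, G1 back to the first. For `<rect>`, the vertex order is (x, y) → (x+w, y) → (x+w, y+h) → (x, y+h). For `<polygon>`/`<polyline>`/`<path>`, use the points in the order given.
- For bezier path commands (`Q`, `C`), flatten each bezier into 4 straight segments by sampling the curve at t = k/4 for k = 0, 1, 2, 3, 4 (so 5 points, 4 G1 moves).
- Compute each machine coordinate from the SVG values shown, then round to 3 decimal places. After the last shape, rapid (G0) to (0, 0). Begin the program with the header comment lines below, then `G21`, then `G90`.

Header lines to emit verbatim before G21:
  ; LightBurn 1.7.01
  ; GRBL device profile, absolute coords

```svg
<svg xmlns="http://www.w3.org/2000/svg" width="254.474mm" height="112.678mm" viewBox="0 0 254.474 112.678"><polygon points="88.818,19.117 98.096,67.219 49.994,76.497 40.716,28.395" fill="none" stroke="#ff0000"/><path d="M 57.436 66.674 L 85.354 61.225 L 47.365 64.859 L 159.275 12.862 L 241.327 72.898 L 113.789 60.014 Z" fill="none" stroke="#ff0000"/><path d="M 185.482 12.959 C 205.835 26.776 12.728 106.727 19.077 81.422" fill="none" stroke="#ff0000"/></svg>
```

; LightBurn 1.7.01
; GRBL device profile, absolute coords
G21
G90
G0 X88.818 Y93.561
M3 S422
G01 X98.096 Y45.459 F1760
G01 X49.994 Y36.181
G01 X40.716 Y84.283
G01 X88.818 Y93.561
M5
G0 X57.436 Y46.004
M3 S422
G01 X85.354 Y51.453 F1760
G01 X47.365 Y47.819
G01 X159.275 Y99.816
G01 X241.327 Y39.780
G01 X113.789 Y52.664
G01 X57.436 Y46.004
M5
G0 X185.482 Y99.719
M3 S422
G01 X167.175 Y79.634 F1760
G01 X107.531 Y50.817
G01 X45.261 Y29.335
G01 X19.077 Y31.256
M5
G0 X0.000 Y0.000

Since the viewBox matches the mm dimensions, user units are millimetres directly. The only transform is the Y-flip y_m = 112.678 − y_svg.

Shape 1 is a regular polygon drawn with `<polygon>`. Its stroke #ff0000 means score at S422, F1760. After flipping Y the toolpath is (88.818,93.561) → (98.096,45.459) → (49.994,36.181) → (40.716,84.283) → (88.818,93.561), returning to the start.

Shape 2 is a closed polygon drawn with `<path>`. Its stroke #ff0000 means score at S422, F1760. After flipping Y the toolpath is (57.436,46.004) → (85.354,51.453) → (47.365,47.819) → (159.275,99.816) → (241.327,39.780) → (113.789,52.664) → (57.436,46.004), returning to the start.

Shape 3 is a cubic bezier drawn with `<path>`. Its stroke #ff0000 means score at S422, F1760. After flipping Y the toolpath is (185.482,99.719) → (167.175,79.634) → (107.531,50.817) → (45.261,29.335) → (19.077,31.256).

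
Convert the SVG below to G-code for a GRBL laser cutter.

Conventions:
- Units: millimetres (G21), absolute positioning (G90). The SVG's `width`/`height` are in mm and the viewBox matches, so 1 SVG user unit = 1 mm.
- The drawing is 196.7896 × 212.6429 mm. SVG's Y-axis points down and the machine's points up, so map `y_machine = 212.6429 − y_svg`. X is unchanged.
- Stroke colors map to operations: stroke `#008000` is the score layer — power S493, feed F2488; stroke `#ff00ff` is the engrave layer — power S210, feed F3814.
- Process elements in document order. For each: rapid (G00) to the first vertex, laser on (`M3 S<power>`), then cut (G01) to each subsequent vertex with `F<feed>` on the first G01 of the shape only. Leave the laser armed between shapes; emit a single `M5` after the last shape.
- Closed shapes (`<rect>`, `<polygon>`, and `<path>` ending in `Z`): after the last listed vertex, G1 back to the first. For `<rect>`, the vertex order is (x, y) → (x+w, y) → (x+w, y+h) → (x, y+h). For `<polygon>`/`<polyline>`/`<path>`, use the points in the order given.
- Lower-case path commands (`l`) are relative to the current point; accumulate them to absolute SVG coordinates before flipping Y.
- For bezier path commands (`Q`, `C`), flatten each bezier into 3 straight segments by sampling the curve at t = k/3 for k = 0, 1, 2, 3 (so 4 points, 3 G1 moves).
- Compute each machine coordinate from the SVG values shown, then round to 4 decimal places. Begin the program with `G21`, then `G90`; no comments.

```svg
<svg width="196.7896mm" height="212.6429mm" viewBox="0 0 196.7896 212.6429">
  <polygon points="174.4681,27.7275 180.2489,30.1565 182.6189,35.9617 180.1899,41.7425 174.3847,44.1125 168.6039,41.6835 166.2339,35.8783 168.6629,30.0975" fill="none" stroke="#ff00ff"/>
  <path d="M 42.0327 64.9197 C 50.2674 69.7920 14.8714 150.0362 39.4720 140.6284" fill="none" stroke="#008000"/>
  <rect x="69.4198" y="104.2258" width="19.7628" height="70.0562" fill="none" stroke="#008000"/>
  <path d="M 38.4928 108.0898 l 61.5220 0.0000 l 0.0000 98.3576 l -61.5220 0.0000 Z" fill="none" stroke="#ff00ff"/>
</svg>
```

1 u = 1 mm; y_m = 212.6429 − y.

[1] `<polygon>` regular polygon, #ff00ff→engrave S210 F3814: (174.4681,184.9154) → (180.2489,182.4864) → (182.6189,176.6812) → (180.1899,170.9004) → (174.3847,168.5304) → (168.6039,170.9594) → (166.2339,176.7646) → (168.6629,182.5454) → (174.4681,184.9154) (closed)

[2] `<path>` cubic bezier, #008000→score S493 F2488: (42.0327,147.7232) → (39.5619,123.8389) → (31.0322,86.3787) → (39.4720,72.0145)

[3] `<rect>` rectangle, #008000→score S493 F2488: (69.4198,108.4171) → (89.1826,108.4171) → (89.1826,38.3609) → (69.4198,38.3609) → (69.4198,108.4171) (closed)

[4] `<path>` rectangle, #ff00ff→engrave S210 F3814: (38.4928,104.5531) → (100.0148,104.5531) → (100.0148,6.1955) → (38.4928,6.1955) → (38.4928,104.5531) (closed)

G21
G90
G00 X174.4681 Y184.9154
M3 S210
G01 X180.2489 Y182.4864 F3814
G01 X182.6189 Y176.6812
G01 X180.1899 Y170.9004
G01 X174.3847 Y168.5304
G01 X168.6039 Y170.9594
G01 X166.2339 Y176.7646
G01 X168.6629 Y182.5454
G01 X174.4681 Y184.9154
G00 X42.0327 Y147.7232
M3 S493
G01 X39.5619 Y123.8389 F2488
G01 X31.0322 Y86.3787
G01 X39.4720 Y72.0145
G00 X69.4198 Y108.4171
M3 S493
G01 X89.1826 Y108.4171 F2488
G01 X89.1826 Y38.3609
G01 X69.4198 Y38.3609
G01 X69.4198 Y108.4171
G00 X38.4928 Y104.5531
M3 S210
G01 X100.0148 Y104.5531 F3814
G01 X100.0148 Y6.1955
G01 X38.4928 Y6.1955
G01 X38.4928 Y104.5531
M5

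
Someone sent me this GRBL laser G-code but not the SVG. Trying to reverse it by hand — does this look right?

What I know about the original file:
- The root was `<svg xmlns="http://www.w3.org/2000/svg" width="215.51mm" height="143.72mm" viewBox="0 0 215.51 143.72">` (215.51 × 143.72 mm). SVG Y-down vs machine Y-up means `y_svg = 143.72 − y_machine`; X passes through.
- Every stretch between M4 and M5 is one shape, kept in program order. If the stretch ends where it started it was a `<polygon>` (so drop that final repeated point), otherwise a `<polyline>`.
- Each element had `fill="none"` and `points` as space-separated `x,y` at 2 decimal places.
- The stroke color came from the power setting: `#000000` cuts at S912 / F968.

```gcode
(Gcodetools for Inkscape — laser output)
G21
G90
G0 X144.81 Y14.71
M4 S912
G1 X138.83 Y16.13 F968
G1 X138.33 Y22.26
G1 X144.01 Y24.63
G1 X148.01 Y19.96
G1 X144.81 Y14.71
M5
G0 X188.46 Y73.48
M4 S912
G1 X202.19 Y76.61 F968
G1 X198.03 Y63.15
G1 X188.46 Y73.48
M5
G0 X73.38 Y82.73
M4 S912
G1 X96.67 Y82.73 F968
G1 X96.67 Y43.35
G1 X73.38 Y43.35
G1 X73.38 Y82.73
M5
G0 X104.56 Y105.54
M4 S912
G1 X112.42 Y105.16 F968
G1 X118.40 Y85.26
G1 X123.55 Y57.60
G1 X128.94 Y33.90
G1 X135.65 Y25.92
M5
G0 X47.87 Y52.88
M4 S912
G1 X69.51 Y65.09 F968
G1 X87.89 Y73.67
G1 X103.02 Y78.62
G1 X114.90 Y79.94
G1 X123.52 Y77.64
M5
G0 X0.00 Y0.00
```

<svg xmlns="http://www.w3.org/2000/svg" width="215.51mm" height="143.72mm" viewBox="0 0 215.51 143.72">
  <polygon points="144.81,129.01 138.83,127.59 138.33,121.46 144.01,119.09 148.01,123.76" fill="none" stroke="#000000"/>
  <polygon points="188.46,70.24 202.19,67.11 198.03,80.57" fill="none" stroke="#000000"/>
  <polygon points="73.38,60.99 96.67,60.99 96.67,100.37 73.38,100.37" fill="none" stroke="#000000"/>
  <polyline points="104.56,38.18 112.42,38.56 118.40,58.46 123.55,86.12 128.94,109.82 135.65,117.80" fill="none" stroke="#000000"/>
  <polyline points="47.87,90.84 69.51,78.63 87.89,70.05 103.02,65.10 114.90,63.78 123.52,66.08" fill="none" stroke="#000000"/>
</svg>

Machine Y-up, SVG Y-down with viewBox height 143.72, so y_svg = 143.72 − y_machine; X carries over. Every run uses S912, so all elements get stroke `#000000` (cut).

Run 1: The run returns to its start, so emit a `<polygon>` with points (Y-flipped): 144.81,129.01 138.83,127.59 138.33,121.46 144.01,119.09 148.01,123.76.

Run 2: The run returns to its start, so emit a `<polygon>` with points (Y-flipped): 188.46,70.24 202.19,67.11 198.03,80.57.

Run 3: The run returns to its start, so emit a `<polygon>` with points (Y-flipped): 73.38,60.99 96.67,60.99 96.67,100.37 73.38,100.37.

Run 4: The run is open, so emit a `<polyline>` with points (Y-flipped): 104.56,38.18 112.42,38.56 118.40,58.46 123.55,86.12 128.94,109.82 135.65,117.80.

Run 5: The run is open, so emit a `<polyline>` with points (Y-flipped): 47.87,90.84 69.51,78.63 87.89,70.05 103.02,65.10 114.90,63.78 123.52,66.08.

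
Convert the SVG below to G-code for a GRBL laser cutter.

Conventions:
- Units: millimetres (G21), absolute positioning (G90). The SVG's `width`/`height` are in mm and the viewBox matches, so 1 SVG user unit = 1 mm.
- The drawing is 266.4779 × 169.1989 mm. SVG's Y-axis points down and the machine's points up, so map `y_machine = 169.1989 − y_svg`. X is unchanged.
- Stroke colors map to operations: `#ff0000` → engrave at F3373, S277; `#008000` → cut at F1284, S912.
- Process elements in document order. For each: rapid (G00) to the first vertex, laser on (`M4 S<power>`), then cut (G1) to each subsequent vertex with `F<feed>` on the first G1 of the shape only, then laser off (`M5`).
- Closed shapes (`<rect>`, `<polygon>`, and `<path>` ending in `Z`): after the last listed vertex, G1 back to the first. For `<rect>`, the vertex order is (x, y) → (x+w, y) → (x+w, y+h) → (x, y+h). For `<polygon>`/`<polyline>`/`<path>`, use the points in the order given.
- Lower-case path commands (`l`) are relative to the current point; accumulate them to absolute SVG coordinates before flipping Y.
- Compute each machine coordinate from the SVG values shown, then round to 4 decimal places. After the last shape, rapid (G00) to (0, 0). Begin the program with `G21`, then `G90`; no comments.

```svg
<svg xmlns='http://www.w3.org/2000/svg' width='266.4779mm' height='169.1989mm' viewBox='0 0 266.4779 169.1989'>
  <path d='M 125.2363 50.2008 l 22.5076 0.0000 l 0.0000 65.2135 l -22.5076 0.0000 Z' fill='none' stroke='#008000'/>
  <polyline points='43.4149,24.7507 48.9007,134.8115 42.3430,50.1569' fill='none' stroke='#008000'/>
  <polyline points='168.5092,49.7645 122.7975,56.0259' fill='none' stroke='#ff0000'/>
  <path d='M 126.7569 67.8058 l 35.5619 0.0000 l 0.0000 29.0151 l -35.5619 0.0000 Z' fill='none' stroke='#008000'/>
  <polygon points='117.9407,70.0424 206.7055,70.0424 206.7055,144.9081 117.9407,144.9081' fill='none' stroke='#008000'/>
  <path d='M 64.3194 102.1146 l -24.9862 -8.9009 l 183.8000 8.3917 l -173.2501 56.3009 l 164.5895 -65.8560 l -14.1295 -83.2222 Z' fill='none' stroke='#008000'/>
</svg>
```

G21
G90
G00 X125.2363 Y118.9981
M4 S912
G1 X147.7439 Y118.9981 F1284
G1 X147.7439 Y53.7846
G1 X125.2363 Y53.7846
G1 X125.2363 Y118.9981
M5
G00 X43.4149 Y144.4482
M4 S912
G1 X48.9007 Y34.3874 F1284
G1 X42.3430 Y119.0420
M5
G00 X168.5092 Y119.4344
M4 S277
G1 X122.7975 Y113.1730 F3373
M5
G00 X126.7569 Y101.3931
M4 S912
G1 X162.3188 Y101.3931 F1284
G1 X162.3188 Y72.3780
G1 X126.7569 Y72.3780
G1 X126.7569 Y101.3931
M5
G00 X117.9407 Y99.1565
M4 S912
G1 X206.7055 Y99.1565 F1284
G1 X206.7055 Y24.2908
G1 X117.9407 Y24.2908
G1 X117.9407 Y99.1565
M5
G00 X64.3194 Y67.0843
M4 S912
G1 X39.3332 Y75.9852 F1284
G1 X223.1332 Y67.5935
G1 X49.8831 Y11.2926
G1 X214.4726 Y77.1486
G1 X200.3431 Y160.3708
G1 X64.3194 Y67.0843
M5
G00 X0.0000 Y0.0000

viewBox `0 0 266.4779 169.1989` with mm width/height → 1 unit = 1 mm. Flip: y_m = 169.1989 − y_svg.

**Shape 1** — `<path>` rectangle, stroke `#008000` → cut (S912, F1284). Machine vertices: (125.2363,118.9981) → (147.7439,118.9981) → (147.7439,53.7846) → (125.2363,53.7846) → (125.2363,118.9981). Closed: final G1 returns to the first vertex.

**Shape 2** — `<polyline>` open polyline, stroke `#008000` → cut (S912, F1284). Machine vertices: (43.4149,144.4482) → (48.9007,34.3874) → (42.3430,119.0420). Open path.

**Shape 3** — `<polyline>` line segment, stroke `#ff0000` → engrave (S277, F3373). Machine vertices: (168.5092,119.4344) → (122.7975,113.1730). Open path.

**Shape 4** — `<path>` rectangle, stroke `#008000` → cut (S912, F1284). Machine vertices: (126.7569,101.3931) → (162.3188,101.3931) → (162.3188,72.3780) → (126.7569,72.3780) → (126.7569,101.3931). Closed: final G1 returns to the first vertex.

**Shape 5** — `<polygon>` rectangle, stroke `#008000` → cut (S912, F1284). Machine vertices: (117.9407,99.1565) → (206.7055,99.1565) → (206.7055,24.2908) → (117.9407,24.2908) → (117.9407,99.1565). Closed: final G1 returns to the first vertex.

**Shape 6** — `<path>` closed polygon, stroke `#008000` → cut (S912, F1284). Machine vertices: (64.3194,67.0843) → (39.3332,75.9852) → (223.1332,67.5935) → (49.8831,11.2926) → (214.4726,77.1486) → (200.3431,160.3708) → (64.3194,67.0843). Closed: final G1 returns to the first vertex.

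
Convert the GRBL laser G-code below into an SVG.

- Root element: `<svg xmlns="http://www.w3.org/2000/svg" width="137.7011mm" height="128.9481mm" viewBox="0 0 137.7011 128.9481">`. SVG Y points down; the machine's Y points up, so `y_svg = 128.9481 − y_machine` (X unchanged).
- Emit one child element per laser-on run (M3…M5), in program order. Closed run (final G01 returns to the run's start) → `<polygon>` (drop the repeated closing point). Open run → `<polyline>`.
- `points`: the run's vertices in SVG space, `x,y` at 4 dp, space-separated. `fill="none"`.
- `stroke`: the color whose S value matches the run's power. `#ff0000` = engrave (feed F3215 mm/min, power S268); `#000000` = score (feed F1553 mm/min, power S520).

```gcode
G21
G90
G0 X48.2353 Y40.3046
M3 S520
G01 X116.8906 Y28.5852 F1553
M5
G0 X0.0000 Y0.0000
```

y_svg = 128.9481 − y_m. Every run uses S520, so all elements get stroke `#000000` (score).

[1] open run; points: 48.2353,88.6435 116.8906,100.3629

<svg xmlns="http://www.w3.org/2000/svg" width="137.7011mm" height="128.9481mm" viewBox="0 0 137.7011 128.9481">
  <polyline points="48.2353,88.6435 116.8906,100.3629" fill="none" stroke="#000000"/>
</svg>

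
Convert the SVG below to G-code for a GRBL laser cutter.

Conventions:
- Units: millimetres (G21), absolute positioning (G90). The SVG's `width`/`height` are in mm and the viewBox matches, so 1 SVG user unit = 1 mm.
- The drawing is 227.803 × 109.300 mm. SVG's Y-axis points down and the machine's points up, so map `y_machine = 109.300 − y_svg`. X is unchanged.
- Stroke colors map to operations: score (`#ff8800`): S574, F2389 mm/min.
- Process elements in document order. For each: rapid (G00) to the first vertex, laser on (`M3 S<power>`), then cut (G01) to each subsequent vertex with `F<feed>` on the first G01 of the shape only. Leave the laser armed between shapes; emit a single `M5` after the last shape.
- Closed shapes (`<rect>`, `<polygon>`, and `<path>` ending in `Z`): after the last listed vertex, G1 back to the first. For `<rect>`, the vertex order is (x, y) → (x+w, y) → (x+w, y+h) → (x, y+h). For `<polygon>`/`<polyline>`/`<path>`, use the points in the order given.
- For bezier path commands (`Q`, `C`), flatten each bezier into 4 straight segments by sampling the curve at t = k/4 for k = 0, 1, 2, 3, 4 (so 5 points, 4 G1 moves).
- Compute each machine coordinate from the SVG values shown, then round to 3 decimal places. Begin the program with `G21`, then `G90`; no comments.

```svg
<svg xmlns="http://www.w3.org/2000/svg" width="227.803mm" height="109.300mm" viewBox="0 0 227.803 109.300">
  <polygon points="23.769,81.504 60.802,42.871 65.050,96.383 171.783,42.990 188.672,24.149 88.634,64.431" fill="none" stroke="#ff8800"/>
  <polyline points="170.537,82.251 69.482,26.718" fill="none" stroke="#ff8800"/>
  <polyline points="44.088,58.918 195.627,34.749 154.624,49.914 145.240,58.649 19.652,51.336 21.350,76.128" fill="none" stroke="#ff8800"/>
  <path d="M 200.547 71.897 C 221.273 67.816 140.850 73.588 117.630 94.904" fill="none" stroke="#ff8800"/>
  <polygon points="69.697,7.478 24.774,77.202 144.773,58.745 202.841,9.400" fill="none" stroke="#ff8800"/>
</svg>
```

1 u = 1 mm; y_m = 109.300 − y.

[1] `<polygon>` closed polygon, #ff8800→score S574 F2389: (23.769,27.796) → (60.802,66.429) → (65.050,12.917) → (171.783,66.310) → (188.672,85.151) → (88.634,44.869) → (23.769,27.796) (closed)

[2] `<polyline>` line segment, #ff8800→score S574 F2389: (170.537,27.049) → (69.482,82.582)

[3] `<polyline>` open polyline, #ff8800→score S574 F2389: (44.088,50.382) → (195.627,74.551) → (154.624,59.386) → (145.240,50.651) → (19.652,57.964) → (21.350,33.172)

[4] `<path>` cubic bezier, #ff8800→score S574 F2389: (200.547,37.403) → (199.600,38.527) → (175.568,35.423) → (143.296,27.557) → (117.630,14.396)

[5] `<polygon>` closed polygon, #ff8800→score S574 F2389: (69.697,101.822) → (24.774,32.098) → (144.773,50.555) → (202.841,99.900) → (69.697,101.822) (closed)

G21
G90
G00 X23.769 Y27.796
M3 S574
G01 X60.802 Y66.429 F2389
G01 X65.050 Y12.917
G01 X171.783 Y66.310
G01 X188.672 Y85.151
G01 X88.634 Y44.869
G01 X23.769 Y27.796
G00 X170.537 Y27.049
M3 S574
G01 X69.482 Y82.582 F2389
G00 X44.088 Y50.382
M3 S574
G01 X195.627 Y74.551 F2389
G01 X154.624 Y59.386
G01 X145.240 Y50.651
G01 X19.652 Y57.964
G01 X21.350 Y33.172
G00 X200.547 Y37.403
M3 S574
G01 X199.600 Y38.527 F2389
G01 X175.568 Y35.423
G01 X143.296 Y27.557
G01 X117.630 Y14.396
G00 X69.697 Y101.822
M3 S574
G01 X24.774 Y32.098 F2389
G01 X144.773 Y50.555
G01 X202.841 Y99.900
G01 X69.697 Y101.822
M5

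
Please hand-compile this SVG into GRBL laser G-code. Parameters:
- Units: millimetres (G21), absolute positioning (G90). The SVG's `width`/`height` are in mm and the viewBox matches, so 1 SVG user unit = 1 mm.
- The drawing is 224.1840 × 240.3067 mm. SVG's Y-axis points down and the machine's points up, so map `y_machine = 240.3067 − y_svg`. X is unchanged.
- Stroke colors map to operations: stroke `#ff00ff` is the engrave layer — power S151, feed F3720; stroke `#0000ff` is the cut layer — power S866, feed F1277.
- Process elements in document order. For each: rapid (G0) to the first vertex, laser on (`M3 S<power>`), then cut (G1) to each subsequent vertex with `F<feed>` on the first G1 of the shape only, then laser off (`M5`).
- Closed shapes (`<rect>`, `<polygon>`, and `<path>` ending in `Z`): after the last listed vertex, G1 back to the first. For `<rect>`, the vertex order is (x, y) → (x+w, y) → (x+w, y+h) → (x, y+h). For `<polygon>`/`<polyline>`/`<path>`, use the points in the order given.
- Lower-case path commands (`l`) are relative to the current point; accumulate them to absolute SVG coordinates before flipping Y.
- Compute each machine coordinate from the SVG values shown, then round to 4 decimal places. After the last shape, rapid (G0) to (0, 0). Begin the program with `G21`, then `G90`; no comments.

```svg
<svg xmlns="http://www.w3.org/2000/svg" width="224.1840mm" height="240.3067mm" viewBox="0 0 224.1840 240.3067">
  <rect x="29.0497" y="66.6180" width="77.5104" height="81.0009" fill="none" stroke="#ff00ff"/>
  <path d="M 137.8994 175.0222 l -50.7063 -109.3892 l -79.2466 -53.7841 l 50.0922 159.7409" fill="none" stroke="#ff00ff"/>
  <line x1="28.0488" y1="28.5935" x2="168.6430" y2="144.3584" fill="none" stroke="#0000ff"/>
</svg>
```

Since the viewBox matches the mm dimensions, user units are millimetres directly. The only transform is the Y-flip y_m = 240.3067 − y_svg.

Shape 1 is a rectangle drawn with `<rect>`. Its stroke #ff00ff means engrave at S151, F3720. After flipping Y the toolpath is (29.0497,173.6887) → (106.5601,173.6887) → (106.5601,92.6878) → (29.0497,92.6878) → (29.0497,173.6887), returning to the start.

Shape 2 is a open polyline drawn with `<path>`. Its stroke #ff00ff means engrave at S151, F3720. After flipping Y the toolpath is (137.8994,65.2845) → (87.1931,174.6737) → (7.9465,228.4578) → (58.0387,68.7169).

Shape 3 is a line segment drawn with `<line>`. Its stroke #0000ff means cut at S866, F1277. After flipping Y the toolpath is (28.0488,211.7132) → (168.6430,95.9483).

G21
G90
G0 X29.0497 Y173.6887
M3 S151
G1 X106.5601 Y173.6887 F3720
G1 X106.5601 Y92.6878
G1 X29.0497 Y92.6878
G1 X29.0497 Y173.6887
M5
G0 X137.8994 Y65.2845
M3 S151
G1 X87.1931 Y174.6737 F3720
G1 X7.9465 Y228.4578
G1 X58.0387 Y68.7169
M5
G0 X28.0488 Y211.7132
M3 S866
G1 X168.6430 Y95.9483 F1277
M5
G0 X0.0000 Y0.0000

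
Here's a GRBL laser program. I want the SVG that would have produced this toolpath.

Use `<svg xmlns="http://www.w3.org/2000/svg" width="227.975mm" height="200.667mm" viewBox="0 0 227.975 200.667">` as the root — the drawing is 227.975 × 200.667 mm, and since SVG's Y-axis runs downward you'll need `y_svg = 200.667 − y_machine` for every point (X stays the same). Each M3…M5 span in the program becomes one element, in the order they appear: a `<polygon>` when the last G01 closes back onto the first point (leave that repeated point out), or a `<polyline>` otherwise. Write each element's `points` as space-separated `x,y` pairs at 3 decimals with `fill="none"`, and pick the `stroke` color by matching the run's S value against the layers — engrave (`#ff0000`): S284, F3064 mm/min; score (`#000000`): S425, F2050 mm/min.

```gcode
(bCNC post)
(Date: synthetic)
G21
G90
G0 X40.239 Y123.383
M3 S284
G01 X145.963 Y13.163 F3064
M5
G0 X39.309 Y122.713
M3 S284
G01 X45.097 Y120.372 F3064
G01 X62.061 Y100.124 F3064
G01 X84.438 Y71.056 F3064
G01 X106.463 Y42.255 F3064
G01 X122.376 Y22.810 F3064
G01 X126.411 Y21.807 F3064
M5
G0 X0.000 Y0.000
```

<svg xmlns="http://www.w3.org/2000/svg" width="227.975mm" height="200.667mm" viewBox="0 0 227.975 200.667">
  <polyline points="40.239,77.284 145.963,187.504" fill="none" stroke="#ff0000"/>
  <polyline points="39.309,77.954 45.097,80.295 62.061,100.543 84.438,129.611 106.463,158.412 122.376,177.857 126.411,178.860" fill="none" stroke="#ff0000"/>
</svg>

y_svg = 200.667 − y_m. Every run uses S284, so all elements get stroke `#ff0000` (engrave).

[1] open run; points: 40.239,77.284 145.963,187.504

[2] open run; points: 39.309,77.954 45.097,80.295 62.061,100.543 84.438,129.611 106.463,158.412 122.376,177.857 126.411,178.860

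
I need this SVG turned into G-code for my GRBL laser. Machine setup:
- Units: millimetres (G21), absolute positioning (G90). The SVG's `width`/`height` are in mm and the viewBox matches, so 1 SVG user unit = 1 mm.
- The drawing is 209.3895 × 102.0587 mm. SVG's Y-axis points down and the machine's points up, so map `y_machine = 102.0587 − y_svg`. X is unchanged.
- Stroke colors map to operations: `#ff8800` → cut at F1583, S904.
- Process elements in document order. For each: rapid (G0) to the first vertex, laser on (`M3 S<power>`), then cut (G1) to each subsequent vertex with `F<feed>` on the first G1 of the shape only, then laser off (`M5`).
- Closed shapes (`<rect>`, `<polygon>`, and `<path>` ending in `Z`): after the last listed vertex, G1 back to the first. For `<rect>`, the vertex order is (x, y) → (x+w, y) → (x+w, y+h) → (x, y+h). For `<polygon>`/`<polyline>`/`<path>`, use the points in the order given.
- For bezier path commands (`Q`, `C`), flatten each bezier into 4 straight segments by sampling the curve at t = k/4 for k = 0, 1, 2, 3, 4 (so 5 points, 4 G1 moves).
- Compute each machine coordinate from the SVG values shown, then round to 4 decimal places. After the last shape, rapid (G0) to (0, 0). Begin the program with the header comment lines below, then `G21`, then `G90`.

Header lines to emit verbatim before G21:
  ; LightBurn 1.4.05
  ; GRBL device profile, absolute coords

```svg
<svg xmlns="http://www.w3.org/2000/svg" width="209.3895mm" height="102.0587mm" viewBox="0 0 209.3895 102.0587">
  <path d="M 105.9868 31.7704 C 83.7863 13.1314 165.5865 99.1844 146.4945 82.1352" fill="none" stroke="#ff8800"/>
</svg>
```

; LightBurn 1.4.05
; GRBL device profile, absolute coords
G21
G90
G0 X105.9868 Y70.2883
M3 S904
G1 X105.6351 Y67.8846 F1583
G1 X125.0750 Y45.7021
G1 X145.0977 Y23.2215
G1 X146.4945 Y19.9235
M5
G0 X0.0000 Y0.0000

1 u = 1 mm; y_m = 102.0587 − y.

[1] `<path>` cubic bezier, #ff8800→cut S904 F1583: (105.9868,70.2883) → (105.6351,67.8846) → (125.0750,45.7021) → (145.0977,23.2215) → (146.4945,19.9235)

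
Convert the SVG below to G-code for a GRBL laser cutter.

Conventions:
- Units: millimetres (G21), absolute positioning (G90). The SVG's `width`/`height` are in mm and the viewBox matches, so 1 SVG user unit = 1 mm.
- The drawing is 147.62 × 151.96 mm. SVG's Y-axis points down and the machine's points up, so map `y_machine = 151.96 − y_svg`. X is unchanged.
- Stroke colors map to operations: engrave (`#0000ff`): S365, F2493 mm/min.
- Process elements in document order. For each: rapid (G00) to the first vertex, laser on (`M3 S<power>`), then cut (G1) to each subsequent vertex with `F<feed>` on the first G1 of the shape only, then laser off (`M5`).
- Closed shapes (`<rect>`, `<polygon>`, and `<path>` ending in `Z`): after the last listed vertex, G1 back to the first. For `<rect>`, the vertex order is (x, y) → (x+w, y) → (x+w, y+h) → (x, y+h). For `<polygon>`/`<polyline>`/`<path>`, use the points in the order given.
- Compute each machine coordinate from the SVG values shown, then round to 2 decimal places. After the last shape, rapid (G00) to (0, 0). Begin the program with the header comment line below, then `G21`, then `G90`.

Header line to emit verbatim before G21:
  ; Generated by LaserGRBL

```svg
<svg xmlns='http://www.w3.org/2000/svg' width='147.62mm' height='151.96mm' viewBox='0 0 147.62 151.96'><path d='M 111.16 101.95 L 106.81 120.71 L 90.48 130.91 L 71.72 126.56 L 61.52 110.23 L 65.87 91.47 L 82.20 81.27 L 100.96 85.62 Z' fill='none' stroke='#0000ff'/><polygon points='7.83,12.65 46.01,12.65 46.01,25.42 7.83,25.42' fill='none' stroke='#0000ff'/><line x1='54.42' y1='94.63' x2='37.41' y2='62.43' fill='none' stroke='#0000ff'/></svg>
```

; Generated by LaserGRBL
G21
G90
G00 X111.16 Y50.01
M3 S365
G1 X106.81 Y31.25 F2493
G1 X90.48 Y21.05
G1 X71.72 Y25.40
G1 X61.52 Y41.73
G1 X65.87 Y60.49
G1 X82.20 Y70.69
G1 X100.96 Y66.34
G1 X111.16 Y50.01
M5
G00 X7.83 Y139.31
M3 S365
G1 X46.01 Y139.31 F2493
G1 X46.01 Y126.54
G1 X7.83 Y126.54
G1 X7.83 Y139.31
M5
G00 X54.42 Y57.33
M3 S365
G1 X37.41 Y89.53 F2493
M5
G00 X0.00 Y0.00

viewBox `0 0 147.62 151.96` with mm width/height → 1 unit = 1 mm. Flip: y_m = 151.96 − y_svg.

**Shape 1** — `<path>` regular polygon, stroke `#0000ff` → engrave (S365, F2493). Machine vertices: (111.16,50.01) → (106.81,31.25) → (90.48,21.05) → (71.72,25.40) → (61.52,41.73) → (65.87,60.49) → (82.20,70.69) → (100.96,66.34) → (111.16,50.01). Closed: final G1 returns to the first vertex.

**Shape 2** — `<polygon>` rectangle, stroke `#0000ff` → engrave (S365, F2493). Machine vertices: (7.83,139.31) → (46.01,139.31) → (46.01,126.54) → (7.83,126.54) → (7.83,139.31). Closed: final G1 returns to the first vertex.

**Shape 3** — `<line>` line segment, stroke `#0000ff` → engrave (S365, F2493). Machine vertices: (54.42,57.33) → (37.41,89.53). Open path.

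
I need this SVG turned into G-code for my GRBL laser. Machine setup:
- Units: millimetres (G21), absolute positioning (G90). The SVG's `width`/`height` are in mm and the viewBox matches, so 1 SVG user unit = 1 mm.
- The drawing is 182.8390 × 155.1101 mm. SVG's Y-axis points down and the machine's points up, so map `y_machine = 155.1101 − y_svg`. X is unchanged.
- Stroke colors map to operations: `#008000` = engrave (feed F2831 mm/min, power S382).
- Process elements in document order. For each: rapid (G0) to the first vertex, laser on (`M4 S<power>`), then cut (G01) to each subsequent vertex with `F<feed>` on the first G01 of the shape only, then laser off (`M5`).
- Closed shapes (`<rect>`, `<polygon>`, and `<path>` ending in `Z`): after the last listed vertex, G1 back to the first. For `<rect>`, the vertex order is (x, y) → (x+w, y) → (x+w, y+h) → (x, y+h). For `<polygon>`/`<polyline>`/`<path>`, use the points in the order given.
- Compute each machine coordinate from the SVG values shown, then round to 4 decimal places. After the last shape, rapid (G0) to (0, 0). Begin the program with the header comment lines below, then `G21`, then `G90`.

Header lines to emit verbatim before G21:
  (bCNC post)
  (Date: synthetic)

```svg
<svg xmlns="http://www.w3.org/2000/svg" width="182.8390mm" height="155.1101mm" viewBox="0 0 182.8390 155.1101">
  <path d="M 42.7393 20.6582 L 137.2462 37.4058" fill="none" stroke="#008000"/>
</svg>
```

Since the viewBox matches the mm dimensions, user units are millimetres directly. The only transform is the Y-flip y_m = 155.1101 − y_svg.

Shape 1 is a line segment drawn with `<path>`. Its stroke #008000 means engrave at S382, F2831. After flipping Y the toolpath is (42.7393,134.4519) → (137.2462,117.7043).

(bCNC post)
(Date: synthetic)
G21
G90
G0 X42.7393 Y134.4519
M4 S382
G01 X137.2462 Y117.7043 F2831
M5
G0 X0.0000 Y0.0000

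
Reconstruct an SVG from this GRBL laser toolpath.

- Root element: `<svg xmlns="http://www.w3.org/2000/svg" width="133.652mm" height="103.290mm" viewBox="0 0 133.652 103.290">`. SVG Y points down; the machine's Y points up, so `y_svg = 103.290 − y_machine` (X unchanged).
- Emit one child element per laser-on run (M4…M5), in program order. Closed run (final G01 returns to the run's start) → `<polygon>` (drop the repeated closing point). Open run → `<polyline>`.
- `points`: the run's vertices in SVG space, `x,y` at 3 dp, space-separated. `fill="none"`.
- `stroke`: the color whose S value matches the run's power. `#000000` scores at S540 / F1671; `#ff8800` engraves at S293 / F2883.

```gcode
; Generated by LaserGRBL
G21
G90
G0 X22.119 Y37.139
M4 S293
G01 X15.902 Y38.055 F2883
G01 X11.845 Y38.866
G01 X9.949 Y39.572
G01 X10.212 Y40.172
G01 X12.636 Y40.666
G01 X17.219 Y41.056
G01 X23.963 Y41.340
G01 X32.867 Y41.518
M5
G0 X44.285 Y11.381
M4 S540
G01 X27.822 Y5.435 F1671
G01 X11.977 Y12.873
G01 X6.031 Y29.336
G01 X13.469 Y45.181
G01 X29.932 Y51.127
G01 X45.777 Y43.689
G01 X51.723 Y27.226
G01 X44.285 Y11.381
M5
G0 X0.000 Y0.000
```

Machine Y-up, SVG Y-down with viewBox height 103.290, so y_svg = 103.290 − y_machine; X carries over.

Run 1: the run's S293 means `#ff8800` (engrave). The run is open, so emit a `<polyline>` with points (Y-flipped): 22.119,66.151 15.902,65.235 11.845,64.424 9.949,63.718 10.212,63.118 12.636,62.624 17.219,62.234 23.963,61.950 32.867,61.772.

Run 2: power S540 maps to stroke `#000000` (score). The run returns to its start, so emit a `<polygon>` with points (Y-flipped): 44.285,91.909 27.822,97.855 11.977,90.417 6.031,73.954 13.469,58.109 29.932,52.163 45.777,59.601 51.723,76.064.

<svg xmlns="http://www.w3.org/2000/svg" width="133.652mm" height="103.290mm" viewBox="0 0 133.652 103.290">
  <polyline points="22.119,66.151 15.902,65.235 11.845,64.424 9.949,63.718 10.212,63.118 12.636,62.624 17.219,62.234 23.963,61.950 32.867,61.772" fill="none" stroke="#ff8800"/>
  <polygon points="44.285,91.909 27.822,97.855 11.977,90.417 6.031,73.954 13.469,58.109 29.932,52.163 45.777,59.601 51.723,76.064" fill="none" stroke="#000000"/>
</svg>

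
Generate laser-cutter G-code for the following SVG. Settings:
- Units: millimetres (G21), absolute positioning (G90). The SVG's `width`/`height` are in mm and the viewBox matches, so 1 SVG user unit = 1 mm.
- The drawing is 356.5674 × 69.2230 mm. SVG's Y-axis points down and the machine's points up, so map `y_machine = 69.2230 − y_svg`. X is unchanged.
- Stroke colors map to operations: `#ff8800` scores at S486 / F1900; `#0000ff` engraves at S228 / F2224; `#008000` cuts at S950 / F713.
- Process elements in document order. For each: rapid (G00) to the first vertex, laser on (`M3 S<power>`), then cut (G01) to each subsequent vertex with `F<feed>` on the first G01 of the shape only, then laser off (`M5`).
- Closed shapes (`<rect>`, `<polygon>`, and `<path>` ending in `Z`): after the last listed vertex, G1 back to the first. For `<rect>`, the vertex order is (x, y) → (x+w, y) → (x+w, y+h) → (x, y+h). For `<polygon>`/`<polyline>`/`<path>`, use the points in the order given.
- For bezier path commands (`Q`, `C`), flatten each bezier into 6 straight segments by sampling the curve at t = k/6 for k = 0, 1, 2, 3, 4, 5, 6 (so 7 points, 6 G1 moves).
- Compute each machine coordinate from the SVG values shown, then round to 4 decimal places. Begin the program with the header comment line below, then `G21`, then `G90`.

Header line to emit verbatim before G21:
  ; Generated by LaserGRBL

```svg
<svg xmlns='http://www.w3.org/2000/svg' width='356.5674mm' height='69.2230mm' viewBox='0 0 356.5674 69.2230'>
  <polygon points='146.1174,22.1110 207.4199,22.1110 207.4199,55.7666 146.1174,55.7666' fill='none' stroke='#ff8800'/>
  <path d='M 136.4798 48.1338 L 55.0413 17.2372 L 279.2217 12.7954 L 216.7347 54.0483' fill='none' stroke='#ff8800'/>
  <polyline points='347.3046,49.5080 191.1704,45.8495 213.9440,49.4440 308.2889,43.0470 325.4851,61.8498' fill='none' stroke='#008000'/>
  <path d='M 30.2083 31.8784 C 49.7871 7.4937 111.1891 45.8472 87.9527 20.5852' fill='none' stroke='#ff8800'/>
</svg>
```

; Generated by LaserGRBL
G21
G90
G00 X146.1174 Y47.1120
M3 S486
G01 X207.4199 Y47.1120 F1900
G01 X207.4199 Y13.4564
G01 X146.1174 Y13.4564
G01 X146.1174 Y47.1120
M5
G00 X136.4798 Y21.0892
M3 S486
G01 X55.0413 Y51.9858 F1900
G01 X279.2217 Y56.4276
G01 X216.7347 Y15.1747
M5
G00 X347.3046 Y19.7150
M3 S950
G01 X191.1704 Y23.3735 F713
G01 X213.9440 Y19.7790
G01 X308.2889 Y26.1760
G01 X325.4851 Y7.3732
M5
G00 X30.2083 Y37.3446
M3 S486
G01 X42.8975 Y44.8937 F1900
G01 X59.0444 Y45.4963
G01 X75.1362 Y42.6622
G01 X87.6601 Y39.9012
G01 X93.1032 Y40.7231
G01 X87.9527 Y48.6378
M5

1 u = 1 mm; y_m = 69.2230 − y.

[1] `<polygon>` rectangle, #ff8800→score S486 F1900: (146.1174,47.1120) → (207.4199,47.1120) → (207.4199,13.4564) → (146.1174,13.4564) → (146.1174,47.1120) (closed)

[2] `<path>` open polyline, #ff8800→score S486 F1900: (136.4798,21.0892) → (55.0413,51.9858) → (279.2217,56.4276) → (216.7347,15.1747)

[3] `<polyline>` open polyline, #008000→cut S950 F713: (347.3046,19.7150) → (191.1704,23.3735) → (213.9440,19.7790) → (308.2889,26.1760) → (325.4851,7.3732)

[4] `<path>` cubic bezier, #ff8800→score S486 F1900: (30.2083,37.3446) → (42.8975,44.8937) → (59.0444,45.4963) → (75.1362,42.6622) → (87.6601,39.9012) → (93.1032,40.7231) → (87.9527,48.6378)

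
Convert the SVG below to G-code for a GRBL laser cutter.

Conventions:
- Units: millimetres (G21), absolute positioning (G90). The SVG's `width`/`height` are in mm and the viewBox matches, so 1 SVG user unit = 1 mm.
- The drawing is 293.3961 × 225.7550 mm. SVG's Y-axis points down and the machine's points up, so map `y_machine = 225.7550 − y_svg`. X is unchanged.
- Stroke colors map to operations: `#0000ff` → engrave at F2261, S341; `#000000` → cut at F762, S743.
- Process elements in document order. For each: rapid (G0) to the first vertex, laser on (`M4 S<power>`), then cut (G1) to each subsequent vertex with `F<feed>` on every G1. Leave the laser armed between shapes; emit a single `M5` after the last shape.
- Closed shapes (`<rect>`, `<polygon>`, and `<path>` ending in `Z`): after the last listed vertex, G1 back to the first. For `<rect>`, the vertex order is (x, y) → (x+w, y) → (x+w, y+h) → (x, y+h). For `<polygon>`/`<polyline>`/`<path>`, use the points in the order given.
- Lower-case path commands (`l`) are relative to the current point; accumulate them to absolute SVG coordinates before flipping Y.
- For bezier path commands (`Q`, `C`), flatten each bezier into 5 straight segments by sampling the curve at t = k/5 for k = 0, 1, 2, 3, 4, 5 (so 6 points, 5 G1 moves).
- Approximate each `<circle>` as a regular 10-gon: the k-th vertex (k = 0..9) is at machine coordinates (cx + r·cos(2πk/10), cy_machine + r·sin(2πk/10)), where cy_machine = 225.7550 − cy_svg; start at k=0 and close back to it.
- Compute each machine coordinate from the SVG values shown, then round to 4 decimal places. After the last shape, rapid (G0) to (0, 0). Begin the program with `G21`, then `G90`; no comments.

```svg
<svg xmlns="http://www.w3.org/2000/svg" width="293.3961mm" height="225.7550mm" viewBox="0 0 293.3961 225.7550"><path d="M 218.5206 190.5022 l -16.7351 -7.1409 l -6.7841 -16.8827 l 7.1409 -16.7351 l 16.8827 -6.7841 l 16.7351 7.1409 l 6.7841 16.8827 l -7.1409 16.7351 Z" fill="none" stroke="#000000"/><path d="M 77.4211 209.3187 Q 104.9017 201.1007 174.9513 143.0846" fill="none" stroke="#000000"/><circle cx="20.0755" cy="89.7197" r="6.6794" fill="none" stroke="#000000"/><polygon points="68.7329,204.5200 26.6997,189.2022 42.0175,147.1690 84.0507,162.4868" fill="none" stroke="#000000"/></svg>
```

Since the viewBox matches the mm dimensions, user units are millimetres directly. The only transform is the Y-flip y_m = 225.7550 − y_svg.

Shape 1 is a regular polygon drawn with `<path>`. Its stroke #000000 means cut at S743, F762. After flipping Y the toolpath is (218.5206,35.2528) → (201.7855,42.3937) → (195.0014,59.2764) → (202.1423,76.0115) → (219.0250,82.7956) → (235.7601,75.6547) → (242.5442,58.7720) → (235.4033,42.0369) → (218.5206,35.2528), returning to the start.

Shape 2 is a quadratic bezier drawn with `<path>`. Its stroke #000000 means cut at S743, F762. After flipping Y the toolpath is (77.4211,16.4363) → (90.1161,21.7154) → (106.2166,30.9784) → (125.7227,44.2252) → (148.6342,61.4559) → (174.9513,82.6704).

Shape 3 is a circle drawn with `<circle>`. Its stroke #000000 means cut at S743, F762. After flipping Y the toolpath is (26.7549,136.0353) → (25.4792,139.9614) → (22.1395,142.3878) → (18.0115,142.3878) → (14.6718,139.9614) → (13.3961,136.0353) → (14.6718,132.1092) → (18.0115,129.6828) → (22.1395,129.6828) → (25.4792,132.1092) → (26.7549,136.0353), returning to the start.

Shape 4 is a regular polygon drawn with `<polygon>`. Its stroke #000000 means cut at S743, F762. After flipping Y the toolpath is (68.7329,21.2350) → (26.6997,36.5528) → (42.0175,78.5860) → (84.0507,63.2682) → (68.7329,21.2350), returning to the start.

G21
G90
G0 X218.5206 Y35.2528
M4 S743
G1 X201.7855 Y42.3937 F762
G1 X195.0014 Y59.2764 F762
G1 X202.1423 Y76.0115 F762
G1 X219.0250 Y82.7956 F762
G1 X235.7601 Y75.6547 F762
G1 X242.5442 Y58.7720 F762
G1 X235.4033 Y42.0369 F762
G1 X218.5206 Y35.2528 F762
G0 X77.4211 Y16.4363
M4 S743
G1 X90.1161 Y21.7154 F762
G1 X106.2166 Y30.9784 F762
G1 X125.7227 Y44.2252 F762
G1 X148.6342 Y61.4559 F762
G1 X174.9513 Y82.6704 F762
G0 X26.7549 Y136.0353
M4 S743
G1 X25.4792 Y139.9614 F762
G1 X22.1395 Y142.3878 F762
G1 X18.0115 Y142.3878 F762
G1 X14.6718 Y139.9614 F762
G1 X13.3961 Y136.0353 F762
G1 X14.6718 Y132.1092 F762
G1 X18.0115 Y129.6828 F762
G1 X22.1395 Y129.6828 F762
G1 X25.4792 Y132.1092 F762
G1 X26.7549 Y136.0353 F762
G0 X68.7329 Y21.2350
M4 S743
G1 X26.6997 Y36.5528 F762
G1 X42.0175 Y78.5860 F762
G1 X84.0507 Y63.2682 F762
G1 X68.7329 Y21.2350 F762
M5
G0 X0.0000 Y0.0000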